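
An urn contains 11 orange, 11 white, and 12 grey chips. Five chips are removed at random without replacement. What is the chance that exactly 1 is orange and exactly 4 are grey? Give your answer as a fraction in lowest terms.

Unordered draws without replacement: count favorable combinations over C(34,5).
Favorable = C(11,1) · C(11,0) · C(12,4) = 5445; total = C(34,5) = 278256.
P = 5445/278256 = 165/8432 ≈ 0.0196.

165/8432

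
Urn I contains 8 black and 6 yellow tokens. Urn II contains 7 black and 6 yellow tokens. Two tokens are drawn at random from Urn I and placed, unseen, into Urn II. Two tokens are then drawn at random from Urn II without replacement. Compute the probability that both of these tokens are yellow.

Condition on how many of the transferred tokens are yellow (from Urn I: 6 yellow of 14; then Urn II has 15 total).
  0 yellow: C(6,0)C(8,2)/C(14,2) = 4/13; then P = C(6,2)/C(15,2) = 1/7
  1 yellow: C(6,1)C(8,1)/C(14,2) = 48/91; then P = C(7,2)/C(15,2) = 1/5
  2 yellow: C(6,2)C(8,0)/C(14,2) = 15/91; then P = C(8,2)/C(15,2) = 4/15
P(both yellow) = 88/455 ≈ 0.1934.

88/455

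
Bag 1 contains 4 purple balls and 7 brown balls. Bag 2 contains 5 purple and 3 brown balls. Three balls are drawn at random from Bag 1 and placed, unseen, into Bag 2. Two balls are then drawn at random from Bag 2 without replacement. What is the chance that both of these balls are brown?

Condition on how many of the transferred balls are brown (from Bag 1: 7 brown of 11; then Bag 2 has 11 total).
  0 brown: C(7,0)C(4,3)/C(11,3) = 4/165; then P = C(3,2)/C(11,2) = 3/55
  1 brown: C(7,1)C(4,2)/C(11,3) = 14/55; then P = C(4,2)/C(11,2) = 6/55
  2 brown: C(7,2)C(4,1)/C(11,3) = 28/55; then P = C(5,2)/C(11,2) = 2/11
  3 brown: C(7,3)C(4,0)/C(11,3) = 7/33; then P = C(6,2)/C(11,2) = 3/11
P(both brown) = 543/3025 ≈ 0.1795.

543/3025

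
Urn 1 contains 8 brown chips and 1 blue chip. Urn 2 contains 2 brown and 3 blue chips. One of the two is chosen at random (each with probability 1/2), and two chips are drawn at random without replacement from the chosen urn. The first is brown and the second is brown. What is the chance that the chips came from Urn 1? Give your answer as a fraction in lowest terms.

70/79

P(E | Urn 1) = 7/9; P(E | Urn 2) = 1/10.
P(E) = 1/2·7/9 + 1/2·1/10 = 79/180.
By Bayes' rule, P(Urn 1 | E) = 7/18 / 79/180 = 70/79 ≈ 0.8861.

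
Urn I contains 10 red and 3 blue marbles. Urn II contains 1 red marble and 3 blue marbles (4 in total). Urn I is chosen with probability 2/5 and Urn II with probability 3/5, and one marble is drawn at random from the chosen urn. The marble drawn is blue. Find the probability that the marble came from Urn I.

P(blue | Urn I) = 3/13; P(blue | Urn II) = 3/4.
P(blue) = 2/5·3/13 + 3/5·3/4 = 141/260.
By Bayes' rule, P(Urn I | blue) = 6/65 / 141/260 = 8/47 ≈ 0.1702.

8/47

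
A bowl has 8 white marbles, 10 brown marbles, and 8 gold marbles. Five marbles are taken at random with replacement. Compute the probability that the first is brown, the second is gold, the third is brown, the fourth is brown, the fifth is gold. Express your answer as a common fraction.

Multiply the conditional probability of each draw in order, with replacement (the composition resets each draw).
P = (10/26) · (8/26) · (10/26) · (10/26) · (8/26) = 2000/371293 ≈ 0.0054.

2000/371293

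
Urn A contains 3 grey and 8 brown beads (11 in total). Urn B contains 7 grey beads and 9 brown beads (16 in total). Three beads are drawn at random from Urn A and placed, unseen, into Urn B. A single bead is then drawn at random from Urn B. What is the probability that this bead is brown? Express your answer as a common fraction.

123/209

Condition on how many of the transferred beads are brown (from Urn A: 8 brown of 11; then Urn B has 19 total).
  0 brown: C(8,0)C(3,3)/C(11,3) = 1/165; then P = 9/19
  1 brown: C(8,1)C(3,2)/C(11,3) = 8/55; then P = 10/19
  2 brown: C(8,2)C(3,1)/C(11,3) = 28/55; then P = 11/19
  3 brown: C(8,3)C(3,0)/C(11,3) = 56/165; then P = 12/19
P(brown from Urn B) = 123/209 ≈ 0.5885.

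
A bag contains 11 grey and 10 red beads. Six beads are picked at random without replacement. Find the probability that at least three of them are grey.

Sum the hypergeometric tail for j = 3,…,6 grey beads.
Favorable = C(11,3)·C(10,3) + C(11,4)·C(10,2) + C(11,5)·C(10,1) + C(11,6)·C(10,0) = 39732; total = C(21,6) = 54264.
P = 39732/54264 = 473/646 ≈ 0.7322.

473/646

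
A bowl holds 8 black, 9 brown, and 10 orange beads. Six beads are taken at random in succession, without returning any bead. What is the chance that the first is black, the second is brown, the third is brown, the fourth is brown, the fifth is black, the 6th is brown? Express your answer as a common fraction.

Multiply the conditional probability of each draw in order, without replacement, so each draw removes one from its color and from the total.
P = (8/27) · (9/26) · (8/25) · (7/24) · (7/23) · (6/22) = 196/246675 ≈ 0.0008.

196/246675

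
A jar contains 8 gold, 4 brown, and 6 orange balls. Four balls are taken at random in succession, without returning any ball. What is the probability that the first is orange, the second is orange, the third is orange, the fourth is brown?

Multiply the conditional probability of each draw in order, without replacement, so each draw removes one from its color and from the total.
P = (6/18) · (5/17) · (4/16) · (4/15) = 1/153 ≈ 0.0065.

1/153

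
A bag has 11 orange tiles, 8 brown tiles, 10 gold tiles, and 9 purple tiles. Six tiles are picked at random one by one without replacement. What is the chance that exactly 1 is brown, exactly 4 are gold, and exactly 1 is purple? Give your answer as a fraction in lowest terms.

Unordered draws without replacement: count favorable combinations over C(38,6).
Favorable = C(11,0) · C(8,1) · C(10,4) · C(9,1) = 15120; total = C(38,6) = 2760681.
P = 15120/2760681 = 720/131461 ≈ 0.0055.

720/131461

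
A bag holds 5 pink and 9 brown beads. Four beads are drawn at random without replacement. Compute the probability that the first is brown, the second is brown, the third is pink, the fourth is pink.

60/1001

Multiply the conditional probability of each draw in order, without replacement, so each draw removes one from its color and from the total.
P = (9/14) · (8/13) · (5/12) · (4/11) = 60/1001 ≈ 0.0599.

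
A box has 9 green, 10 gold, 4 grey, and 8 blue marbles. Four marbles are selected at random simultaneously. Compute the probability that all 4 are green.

Unordered draws without replacement: count favorable combinations over C(31,4).
Favorable = C(9,4) · C(10,0) · C(4,0) · C(8,0) = 126; total = C(31,4) = 31465.
P = 126/31465 = 18/4495 ≈ 0.0040.

18/4495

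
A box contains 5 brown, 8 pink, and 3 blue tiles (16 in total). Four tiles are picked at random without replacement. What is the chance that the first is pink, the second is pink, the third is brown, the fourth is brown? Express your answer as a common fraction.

1/39

Multiply the conditional probability of each draw in order, without replacement, so each draw removes one from its color and from the total.
P = (8/16) · (7/15) · (5/14) · (4/13) = 1/39 ≈ 0.0256.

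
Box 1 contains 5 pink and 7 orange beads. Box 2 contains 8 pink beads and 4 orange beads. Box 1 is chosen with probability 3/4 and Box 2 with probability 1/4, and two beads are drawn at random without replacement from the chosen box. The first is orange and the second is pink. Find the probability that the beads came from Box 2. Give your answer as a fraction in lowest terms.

32/137

P(E | Box 1) = 35/132; P(E | Box 2) = 8/33.
P(E) = 3/4·35/132 + 1/4·8/33 = 137/528.
By Bayes' rule, P(Box 2 | E) = 2/33 / 137/528 = 32/137 ≈ 0.2336.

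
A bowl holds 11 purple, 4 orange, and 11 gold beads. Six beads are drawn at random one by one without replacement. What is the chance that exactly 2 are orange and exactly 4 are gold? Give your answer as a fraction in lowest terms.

Unordered draws without replacement: count favorable combinations over C(26,6).
Favorable = C(11,0) · C(4,2) · C(11,4) = 1980; total = C(26,6) = 230230.
P = 1980/230230 = 18/2093 ≈ 0.0086.

18/2093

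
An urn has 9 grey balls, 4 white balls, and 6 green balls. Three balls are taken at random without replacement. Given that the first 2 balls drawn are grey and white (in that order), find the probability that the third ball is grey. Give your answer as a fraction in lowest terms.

8/17

After removing 1 grey, 1 white, the urn has 8 grey out of 17 remaining.
P(third is grey | given) = 8/17 ≈ 0.4706.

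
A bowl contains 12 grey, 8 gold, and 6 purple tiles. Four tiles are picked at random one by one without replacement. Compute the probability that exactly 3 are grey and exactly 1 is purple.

Unordered draws without replacement: count favorable combinations over C(26,4).
Favorable = C(12,3) · C(8,0) · C(6,1) = 1320; total = C(26,4) = 14950.
P = 1320/14950 = 132/1495 ≈ 0.0883.

132/1495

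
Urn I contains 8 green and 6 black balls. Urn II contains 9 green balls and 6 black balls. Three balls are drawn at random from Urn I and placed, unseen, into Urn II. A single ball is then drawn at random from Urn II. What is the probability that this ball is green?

Condition on how many of the transferred balls are green (from Urn I: 8 green of 14; then Urn II has 18 total).
  0 green: C(8,0)C(6,3)/C(14,3) = 5/91; then P = 9/18
  1 green: C(8,1)C(6,2)/C(14,3) = 30/91; then P = 10/18
  2 green: C(8,2)C(6,1)/C(14,3) = 6/13; then P = 11/18
  3 green: C(8,3)C(6,0)/C(14,3) = 2/13; then P = 12/18
P(green from Urn II) = 25/42 ≈ 0.5952.

25/42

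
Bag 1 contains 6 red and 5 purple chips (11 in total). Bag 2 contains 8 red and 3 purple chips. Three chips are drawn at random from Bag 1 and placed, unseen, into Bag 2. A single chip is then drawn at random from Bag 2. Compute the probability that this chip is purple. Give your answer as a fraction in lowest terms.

Condition on how many of the transferred chips are purple (from Bag 1: 5 purple of 11; then Bag 2 has 14 total).
  0 purple: C(5,0)C(6,3)/C(11,3) = 4/33; then P = 3/14
  1 purple: C(5,1)C(6,2)/C(11,3) = 5/11; then P = 4/14
  2 purple: C(5,2)C(6,1)/C(11,3) = 4/11; then P = 5/14
  3 purple: C(5,3)C(6,0)/C(11,3) = 2/33; then P = 6/14
P(purple from Bag 2) = 24/77 ≈ 0.3117.

24/77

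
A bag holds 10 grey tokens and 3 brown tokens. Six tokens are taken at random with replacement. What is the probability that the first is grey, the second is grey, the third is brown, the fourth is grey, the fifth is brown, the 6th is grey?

90000/4826809

Multiply the conditional probability of each draw in order, with replacement (the composition resets each draw).
P = (10/13) · (10/13) · (3/13) · (10/13) · (3/13) · (10/13) = 90000/4826809 ≈ 0.0186.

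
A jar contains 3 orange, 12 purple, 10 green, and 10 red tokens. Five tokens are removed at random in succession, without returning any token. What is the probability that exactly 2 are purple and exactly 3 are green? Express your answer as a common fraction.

Unordered draws without replacement: count favorable combinations over C(35,5).
Favorable = C(3,0) · C(12,2) · C(10,3) · C(10,0) = 7920; total = C(35,5) = 324632.
P = 7920/324632 = 90/3689 ≈ 0.0244.

90/3689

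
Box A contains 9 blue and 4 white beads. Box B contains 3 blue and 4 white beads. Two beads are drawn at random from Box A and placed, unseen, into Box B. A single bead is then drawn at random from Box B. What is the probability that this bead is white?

Condition on how many of the transferred beads are white (from Box A: 4 white of 13; then Box B has 9 total).
  0 white: C(4,0)C(9,2)/C(13,2) = 6/13; then P = 4/9
  1 white: C(4,1)C(9,1)/C(13,2) = 6/13; then P = 5/9
  2 white: C(4,2)C(9,0)/C(13,2) = 1/13; then P = 6/9
P(white from Box B) = 20/39 ≈ 0.5128.

20/39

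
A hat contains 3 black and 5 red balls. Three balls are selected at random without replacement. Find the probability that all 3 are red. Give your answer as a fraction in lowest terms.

5/28

Unordered draws without replacement: count favorable combinations over C(8,3).
Favorable = C(3,0) · C(5,3) = 10; total = C(8,3) = 56.
P = 10/56 = 5/28 ≈ 0.1786.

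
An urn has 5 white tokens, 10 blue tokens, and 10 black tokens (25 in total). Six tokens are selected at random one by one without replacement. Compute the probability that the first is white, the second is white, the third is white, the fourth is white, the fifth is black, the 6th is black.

3/35420

Multiply the conditional probability of each draw in order, without replacement, so each draw removes one from its color and from the total.
P = (5/25) · (4/24) · (3/23) · (2/22) · (10/21) · (9/20) = 3/35420 ≈ 0.0001.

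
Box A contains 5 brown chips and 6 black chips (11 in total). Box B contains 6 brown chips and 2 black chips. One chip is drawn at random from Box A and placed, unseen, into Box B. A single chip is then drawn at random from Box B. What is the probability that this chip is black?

28/99

Condition on how many of the transferred chips are black (from Box A: 6 black of 11; then Box B has 9 total).
  0 black: C(6,0)C(5,1)/C(11,1) = 5/11; then P = 2/9
  1 black: C(6,1)C(5,0)/C(11,1) = 6/11; then P = 3/9
P(black from Box B) = 28/99 ≈ 0.2828.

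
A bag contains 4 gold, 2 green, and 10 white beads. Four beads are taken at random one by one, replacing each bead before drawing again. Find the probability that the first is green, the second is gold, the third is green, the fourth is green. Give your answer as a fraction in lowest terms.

1/2048

Multiply the conditional probability of each draw in order, with replacement (the composition resets each draw).
P = (2/16) · (4/16) · (2/16) · (2/16) = 1/2048 ≈ 0.0005.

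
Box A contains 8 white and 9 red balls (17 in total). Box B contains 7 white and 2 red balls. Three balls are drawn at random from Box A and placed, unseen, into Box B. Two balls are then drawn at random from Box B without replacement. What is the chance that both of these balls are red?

169/2244

Condition on how many of the transferred balls are red (from Box A: 9 red of 17; then Box B has 12 total).
  0 red: C(9,0)C(8,3)/C(17,3) = 7/85; then P = C(2,2)/C(12,2) = 1/66
  1 red: C(9,1)C(8,2)/C(17,3) = 63/170; then P = C(3,2)/C(12,2) = 1/22
  2 red: C(9,2)C(8,1)/C(17,3) = 36/85; then P = C(4,2)/C(12,2) = 1/11
  3 red: C(9,3)C(8,0)/C(17,3) = 21/170; then P = C(5,2)/C(12,2) = 5/33
P(both red) = 169/2244 ≈ 0.0753.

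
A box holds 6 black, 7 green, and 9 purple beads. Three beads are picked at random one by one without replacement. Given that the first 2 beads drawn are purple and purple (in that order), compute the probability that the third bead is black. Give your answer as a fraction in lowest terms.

3/10

After removing 2 purple, the box has 6 black out of 20 remaining.
P(third is black | given) = 6/20 = 3/10 ≈ 0.3000.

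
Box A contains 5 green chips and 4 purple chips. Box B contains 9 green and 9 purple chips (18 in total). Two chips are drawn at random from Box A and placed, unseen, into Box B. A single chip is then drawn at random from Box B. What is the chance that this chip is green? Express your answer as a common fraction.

Condition on how many of the transferred chips are green (from Box A: 5 green of 9; then Box B has 20 total).
  0 green: C(5,0)C(4,2)/C(9,2) = 1/6; then P = 9/20
  1 green: C(5,1)C(4,1)/C(9,2) = 5/9; then P = 10/20
  2 green: C(5,2)C(4,0)/C(9,2) = 5/18; then P = 11/20
P(green from Box B) = 91/180 ≈ 0.5056.

91/180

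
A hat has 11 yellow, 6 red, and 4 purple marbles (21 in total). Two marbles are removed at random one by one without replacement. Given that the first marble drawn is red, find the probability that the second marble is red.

After removing 1 red, the hat has 5 red out of 20 remaining.
P(second is red | given) = 5/20 = 1/4 ≈ 0.2500.

1/4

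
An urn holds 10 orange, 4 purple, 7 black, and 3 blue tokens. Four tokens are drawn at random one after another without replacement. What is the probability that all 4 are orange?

5/253

Unordered draws without replacement: count favorable combinations over C(24,4).
Favorable = C(10,4) · C(4,0) · C(7,0) · C(3,0) = 210; total = C(24,4) = 10626.
P = 210/10626 = 5/253 ≈ 0.0198.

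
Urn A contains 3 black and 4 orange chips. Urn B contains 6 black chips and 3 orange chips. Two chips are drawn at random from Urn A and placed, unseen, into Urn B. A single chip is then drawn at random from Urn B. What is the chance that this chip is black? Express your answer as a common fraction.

Condition on how many of the transferred chips are black (from Urn A: 3 black of 7; then Urn B has 11 total).
  0 black: C(3,0)C(4,2)/C(7,2) = 2/7; then P = 6/11
  1 black: C(3,1)C(4,1)/C(7,2) = 4/7; then P = 7/11
  2 black: C(3,2)C(4,0)/C(7,2) = 1/7; then P = 8/11
P(black from Urn B) = 48/77 ≈ 0.6234.

48/77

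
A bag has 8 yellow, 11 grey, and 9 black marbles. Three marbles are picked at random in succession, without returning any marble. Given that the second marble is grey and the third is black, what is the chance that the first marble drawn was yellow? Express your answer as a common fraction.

P(first=yellow and the second marble is grey and the third is black) = (8/28)·(11/27)·(9/26) = 11/273.
P(E) = Σ over first color = 11/273 + 55/1092 + 11/273 = 11/84.
By Bayes, P(first=yellow | E) = 11/273 / 11/84 = 4/13 ≈ 0.3077.

4/13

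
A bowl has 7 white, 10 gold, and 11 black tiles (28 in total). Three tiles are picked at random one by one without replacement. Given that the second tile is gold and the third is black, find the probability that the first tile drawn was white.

P(first=white and the second tile is gold and the third is black) = (7/28)·(10/27)·(11/26) = 55/1404.
P(E) = Σ over first color = 55/1404 + 55/1092 + 275/4914 = 55/378.
By Bayes, P(first=white | E) = 55/1404 / 55/378 = 7/26 ≈ 0.2692.

7/26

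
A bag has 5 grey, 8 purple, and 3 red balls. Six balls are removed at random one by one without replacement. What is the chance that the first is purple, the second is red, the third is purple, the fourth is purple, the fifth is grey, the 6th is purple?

Multiply the conditional probability of each draw in order, without replacement, so each draw removes one from its color and from the total.
P = (8/16) · (3/15) · (7/14) · (6/13) · (5/12) · (5/11) = 5/1144 ≈ 0.0044.

5/1144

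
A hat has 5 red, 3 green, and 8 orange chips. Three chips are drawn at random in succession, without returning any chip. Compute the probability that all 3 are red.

Unordered draws without replacement: count favorable combinations over C(16,3).
Favorable = C(5,3) · C(3,0) · C(8,0) = 10; total = C(16,3) = 560.
P = 10/560 = 1/56 ≈ 0.0179.

1/56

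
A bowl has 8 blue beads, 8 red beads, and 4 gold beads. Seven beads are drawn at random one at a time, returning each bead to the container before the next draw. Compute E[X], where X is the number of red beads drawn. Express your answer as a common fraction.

By linearity of expectation, E[X] = Σ P(draw i is red); each independent draw has P(red) = 8/20.
E[X] = 7 · 8/20 = 14/5 ≈ 2.8000.

14/5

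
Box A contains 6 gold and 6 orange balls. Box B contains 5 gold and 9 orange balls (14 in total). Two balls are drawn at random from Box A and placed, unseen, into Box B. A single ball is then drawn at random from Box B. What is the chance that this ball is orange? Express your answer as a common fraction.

Condition on how many of the transferred balls are orange (from Box A: 6 orange of 12; then Box B has 16 total).
  0 orange: C(6,0)C(6,2)/C(12,2) = 5/22; then P = 9/16
  1 orange: C(6,1)C(6,1)/C(12,2) = 6/11; then P = 10/16
  2 orange: C(6,2)C(6,0)/C(12,2) = 5/22; then P = 11/16
P(orange from Box B) = 5/8 ≈ 0.6250.

5/8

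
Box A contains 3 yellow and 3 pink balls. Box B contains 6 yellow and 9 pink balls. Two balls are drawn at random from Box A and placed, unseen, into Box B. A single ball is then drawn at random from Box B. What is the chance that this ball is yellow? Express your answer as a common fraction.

Condition on how many of the transferred balls are yellow (from Box A: 3 yellow of 6; then Box B has 17 total).
  0 yellow: C(3,0)C(3,2)/C(6,2) = 1/5; then P = 6/17
  1 yellow: C(3,1)C(3,1)/C(6,2) = 3/5; then P = 7/17
  2 yellow: C(3,2)C(3,0)/C(6,2) = 1/5; then P = 8/17
P(yellow from Box B) = 7/17 ≈ 0.4118.

7/17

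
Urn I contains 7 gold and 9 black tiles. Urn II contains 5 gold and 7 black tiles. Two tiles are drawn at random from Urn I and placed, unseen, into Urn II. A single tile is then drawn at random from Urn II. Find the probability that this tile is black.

65/112

Condition on how many of the transferred tiles are black (from Urn I: 9 black of 16; then Urn II has 14 total).
  0 black: C(9,0)C(7,2)/C(16,2) = 7/40; then P = 7/14
  1 black: C(9,1)C(7,1)/C(16,2) = 21/40; then P = 8/14
  2 black: C(9,2)C(7,0)/C(16,2) = 3/10; then P = 9/14
P(black from Urn II) = 65/112 ≈ 0.5804.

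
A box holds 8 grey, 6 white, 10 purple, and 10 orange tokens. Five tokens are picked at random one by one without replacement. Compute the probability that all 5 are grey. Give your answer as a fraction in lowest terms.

7/34782

Unordered draws without replacement: count favorable combinations over C(34,5).
Favorable = C(8,5) · C(6,0) · C(10,0) · C(10,0) = 56; total = C(34,5) = 278256.
P = 56/278256 = 7/34782 ≈ 0.0002.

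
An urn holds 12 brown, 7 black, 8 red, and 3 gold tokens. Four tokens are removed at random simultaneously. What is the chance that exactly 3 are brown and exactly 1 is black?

44/783

Unordered draws without replacement: count favorable combinations over C(30,4).
Favorable = C(12,3) · C(7,1) · C(8,0) · C(3,0) = 1540; total = C(30,4) = 27405.
P = 1540/27405 = 44/783 ≈ 0.0562.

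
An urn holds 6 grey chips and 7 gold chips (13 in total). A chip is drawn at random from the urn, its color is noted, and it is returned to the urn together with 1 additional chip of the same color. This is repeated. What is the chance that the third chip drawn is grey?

Sum over the four possibilities for the first two draws (grey/not-grey each), tracking how the grey count and total change by +1 per draw.
P(third is grey) = 6/13 ≈ 0.4615. (In a Pólya urn every draw has the same marginal probability 6/13.)

6/13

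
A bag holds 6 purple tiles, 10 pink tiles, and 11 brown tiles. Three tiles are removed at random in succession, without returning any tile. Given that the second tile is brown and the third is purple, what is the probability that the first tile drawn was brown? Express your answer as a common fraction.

P(first=brown and the second tile is brown and the third is purple) = (11/27)·(10/26)·(6/25) = 22/585.
P(E) = Σ over first color = 11/585 + 22/585 + 22/585 = 11/117.
By Bayes, P(first=brown | E) = 22/585 / 11/117 = 2/5 ≈ 0.4000.

2/5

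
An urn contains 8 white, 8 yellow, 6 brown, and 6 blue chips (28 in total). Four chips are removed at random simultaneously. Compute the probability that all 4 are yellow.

2/585

Unordered draws without replacement: count favorable combinations over C(28,4).
Favorable = C(8,0) · C(8,4) · C(6,0) · C(6,0) = 70; total = C(28,4) = 20475.
P = 70/20475 = 2/585 ≈ 0.0034.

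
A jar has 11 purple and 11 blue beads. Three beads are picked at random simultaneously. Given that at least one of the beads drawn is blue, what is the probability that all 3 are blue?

3/25

P(all 3 blue) = C(11,3)/C(22,3) = 3/28; P(at least one blue) = 1 − C(11,3)/C(22,3) = 25/28.
Since 'all 3 blue' ⊆ 'at least one blue', P(all 3 | at least one) = 3/28 / 25/28 = 3/25 ≈ 0.1200.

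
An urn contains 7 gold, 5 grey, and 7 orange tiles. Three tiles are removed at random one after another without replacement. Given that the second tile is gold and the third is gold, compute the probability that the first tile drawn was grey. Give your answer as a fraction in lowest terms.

5/17

P(first=grey and the second tile is gold and the third is gold) = (5/19)·(7/18)·(6/17) = 35/969.
P(E) = Σ over first color = 35/969 + 35/969 + 49/969 = 7/57.
By Bayes, P(first=grey | E) = 35/969 / 7/57 = 5/17 ≈ 0.2941.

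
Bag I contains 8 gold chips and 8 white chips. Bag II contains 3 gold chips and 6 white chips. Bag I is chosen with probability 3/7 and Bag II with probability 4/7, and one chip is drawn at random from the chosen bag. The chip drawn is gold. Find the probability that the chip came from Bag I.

P(gold | Bag I) = 1/2; P(gold | Bag II) = 1/3.
P(gold) = 3/7·1/2 + 4/7·1/3 = 17/42.
By Bayes' rule, P(Bag I | gold) = 3/14 / 17/42 = 9/17 ≈ 0.5294.

9/17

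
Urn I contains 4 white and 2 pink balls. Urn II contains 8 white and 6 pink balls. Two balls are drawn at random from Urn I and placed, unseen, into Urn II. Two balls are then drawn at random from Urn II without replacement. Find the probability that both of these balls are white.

Condition on how many of the transferred balls are white (from Urn I: 4 white of 6; then Urn II has 16 total).
  0 white: C(4,0)C(2,2)/C(6,2) = 1/15; then P = C(8,2)/C(16,2) = 7/30
  1 white: C(4,1)C(2,1)/C(6,2) = 8/15; then P = C(9,2)/C(16,2) = 3/10
  2 white: C(4,2)C(2,0)/C(6,2) = 2/5; then P = C(10,2)/C(16,2) = 3/8
P(both white) = 293/900 ≈ 0.3256.

293/900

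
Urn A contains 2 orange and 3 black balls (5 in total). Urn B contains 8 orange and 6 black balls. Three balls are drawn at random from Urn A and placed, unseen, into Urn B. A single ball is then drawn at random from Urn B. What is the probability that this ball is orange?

46/85

Condition on how many of the transferred balls are orange (from Urn A: 2 orange of 5; then Urn B has 17 total).
  0 orange: C(2,0)C(3,3)/C(5,3) = 1/10; then P = 8/17
  1 orange: C(2,1)C(3,2)/C(5,3) = 3/5; then P = 9/17
  2 orange: C(2,2)C(3,1)/C(5,3) = 3/10; then P = 10/17
P(orange from Urn B) = 46/85 ≈ 0.5412.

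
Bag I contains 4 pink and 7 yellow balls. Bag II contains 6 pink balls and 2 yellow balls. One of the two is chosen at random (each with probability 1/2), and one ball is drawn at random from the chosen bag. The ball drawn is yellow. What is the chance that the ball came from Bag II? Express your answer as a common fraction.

P(yellow | Bag I) = 7/11; P(yellow | Bag II) = 1/4.
P(yellow) = 1/2·7/11 + 1/2·1/4 = 39/88.
By Bayes' rule, P(Bag II | yellow) = 1/8 / 39/88 = 11/39 ≈ 0.2821.

11/39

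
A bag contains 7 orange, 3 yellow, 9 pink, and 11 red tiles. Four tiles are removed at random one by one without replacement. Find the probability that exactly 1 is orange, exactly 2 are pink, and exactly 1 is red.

Unordered draws without replacement: count favorable combinations over C(30,4).
Favorable = C(7,1) · C(3,0) · C(9,2) · C(11,1) = 2772; total = C(30,4) = 27405.
P = 2772/27405 = 44/435 ≈ 0.1011.

44/435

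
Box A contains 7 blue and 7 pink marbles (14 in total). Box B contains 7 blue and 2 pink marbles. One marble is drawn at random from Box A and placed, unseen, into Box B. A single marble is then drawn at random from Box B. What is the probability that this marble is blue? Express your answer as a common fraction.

3/4

Condition on how many of the transferred marbles are blue (from Box A: 7 blue of 14; then Box B has 10 total).
  0 blue: C(7,0)C(7,1)/C(14,1) = 1/2; then P = 7/10
  1 blue: C(7,1)C(7,0)/C(14,1) = 1/2; then P = 8/10
P(blue from Box B) = 3/4 ≈ 0.7500.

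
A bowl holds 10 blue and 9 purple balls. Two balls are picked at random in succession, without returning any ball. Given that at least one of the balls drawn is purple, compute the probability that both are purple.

P(both purple) = C(9,2)/C(19,2) = 4/19; P(at least one purple) = 1 − C(10,2)/C(19,2) = 14/19.
Since 'both purple' ⊆ 'at least one purple', P(both | at least one) = 4/19 / 14/19 = 2/7 ≈ 0.2857.

2/7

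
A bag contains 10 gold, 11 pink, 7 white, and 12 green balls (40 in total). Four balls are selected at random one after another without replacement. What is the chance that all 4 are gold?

21/9139

Unordered draws without replacement: count favorable combinations over C(40,4).
Favorable = C(10,4) · C(11,0) · C(7,0) · C(12,0) = 210; total = C(40,4) = 91390.
P = 210/91390 = 21/9139 ≈ 0.0023.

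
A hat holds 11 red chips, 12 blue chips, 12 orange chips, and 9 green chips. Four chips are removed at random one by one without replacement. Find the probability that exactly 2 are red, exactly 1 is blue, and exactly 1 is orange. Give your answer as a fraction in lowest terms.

720/12341

Unordered draws without replacement: count favorable combinations over C(44,4).
Favorable = C(11,2) · C(12,1) · C(12,1) · C(9,0) = 7920; total = C(44,4) = 135751.
P = 7920/135751 = 720/12341 ≈ 0.0583.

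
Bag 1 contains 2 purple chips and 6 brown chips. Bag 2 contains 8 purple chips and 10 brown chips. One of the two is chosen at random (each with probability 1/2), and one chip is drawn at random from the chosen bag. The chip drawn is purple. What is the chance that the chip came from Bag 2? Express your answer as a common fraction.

16/25

P(purple | Bag 1) = 1/4; P(purple | Bag 2) = 4/9.
P(purple) = 1/2·1/4 + 1/2·4/9 = 25/72.
By Bayes' rule, P(Bag 2 | purple) = 2/9 / 25/72 = 16/25 ≈ 0.6400.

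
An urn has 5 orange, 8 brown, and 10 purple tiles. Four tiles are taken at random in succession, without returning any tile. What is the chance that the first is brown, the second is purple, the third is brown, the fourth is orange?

10/759

Multiply the conditional probability of each draw in order, without replacement, so each draw removes one from its color and from the total.
P = (8/23) · (10/22) · (7/21) · (5/20) = 10/759 ≈ 0.0132.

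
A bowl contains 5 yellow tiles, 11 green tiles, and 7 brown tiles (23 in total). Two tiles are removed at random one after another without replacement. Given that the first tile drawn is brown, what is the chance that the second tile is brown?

After removing 1 brown, the bowl has 6 brown out of 22 remaining.
P(second is brown | given) = 6/22 = 3/11 ≈ 0.2727.

3/11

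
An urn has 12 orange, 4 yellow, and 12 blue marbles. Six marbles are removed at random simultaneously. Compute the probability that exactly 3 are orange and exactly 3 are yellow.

44/18837

Unordered draws without replacement: count favorable combinations over C(28,6).
Favorable = C(12,3) · C(4,3) · C(12,0) = 880; total = C(28,6) = 376740.
P = 880/376740 = 44/18837 ≈ 0.0023.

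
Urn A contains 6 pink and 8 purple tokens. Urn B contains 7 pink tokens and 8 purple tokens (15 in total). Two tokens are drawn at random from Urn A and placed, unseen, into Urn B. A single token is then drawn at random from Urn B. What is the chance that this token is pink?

Condition on how many of the transferred tokens are pink (from Urn A: 6 pink of 14; then Urn B has 17 total).
  0 pink: C(6,0)C(8,2)/C(14,2) = 4/13; then P = 7/17
  1 pink: C(6,1)C(8,1)/C(14,2) = 48/91; then P = 8/17
  2 pink: C(6,2)C(8,0)/C(14,2) = 15/91; then P = 9/17
P(pink from Urn B) = 55/119 ≈ 0.4622.

55/119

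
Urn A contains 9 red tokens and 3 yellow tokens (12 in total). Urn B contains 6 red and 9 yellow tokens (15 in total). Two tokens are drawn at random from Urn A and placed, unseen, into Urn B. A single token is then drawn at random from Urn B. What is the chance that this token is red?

Condition on how many of the transferred tokens are red (from Urn A: 9 red of 12; then Urn B has 17 total).
  0 red: C(9,0)C(3,2)/C(12,2) = 1/22; then P = 6/17
  1 red: C(9,1)C(3,1)/C(12,2) = 9/22; then P = 7/17
  2 red: C(9,2)C(3,0)/C(12,2) = 6/11; then P = 8/17
P(red from Urn B) = 15/34 ≈ 0.4412.

15/34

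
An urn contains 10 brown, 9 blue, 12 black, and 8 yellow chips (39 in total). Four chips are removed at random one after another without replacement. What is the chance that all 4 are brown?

Unordered draws without replacement: count favorable combinations over C(39,4).
Favorable = C(10,4) · C(9,0) · C(12,0) · C(8,0) = 210; total = C(39,4) = 82251.
P = 210/82251 = 70/27417 ≈ 0.0026.

70/27417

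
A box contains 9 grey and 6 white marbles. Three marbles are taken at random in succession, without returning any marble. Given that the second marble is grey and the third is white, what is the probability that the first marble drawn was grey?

P(first=grey and the second marble is grey and the third is white) = (9/15)·(8/14)·(6/13) = 72/455.
P(E) = Σ over first color = 72/455 + 9/91 = 9/35.
By Bayes, P(first=grey | E) = 72/455 / 9/35 = 8/13 ≈ 0.6154.

8/13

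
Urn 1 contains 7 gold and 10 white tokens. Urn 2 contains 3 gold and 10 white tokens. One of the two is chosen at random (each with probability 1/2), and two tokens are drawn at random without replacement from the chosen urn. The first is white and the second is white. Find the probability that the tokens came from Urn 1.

39/107

P(E | Urn 1) = 45/136; P(E | Urn 2) = 15/26.
P(E) = 1/2·45/136 + 1/2·15/26 = 1605/3536.
By Bayes' rule, P(Urn 1 | E) = 45/272 / 1605/3536 = 39/107 ≈ 0.3645.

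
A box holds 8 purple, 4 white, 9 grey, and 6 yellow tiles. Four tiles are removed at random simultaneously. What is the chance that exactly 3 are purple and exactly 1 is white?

Unordered draws without replacement: count favorable combinations over C(27,4).
Favorable = C(8,3) · C(4,1) · C(9,0) · C(6,0) = 224; total = C(27,4) = 17550.
P = 224/17550 = 112/8775 ≈ 0.0128.

112/8775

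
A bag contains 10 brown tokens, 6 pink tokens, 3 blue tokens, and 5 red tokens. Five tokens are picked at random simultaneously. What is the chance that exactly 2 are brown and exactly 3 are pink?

Unordered draws without replacement: count favorable combinations over C(24,5).
Favorable = C(10,2) · C(6,3) · C(3,0) · C(5,0) = 900; total = C(24,5) = 42504.
P = 900/42504 = 75/3542 ≈ 0.0212.

75/3542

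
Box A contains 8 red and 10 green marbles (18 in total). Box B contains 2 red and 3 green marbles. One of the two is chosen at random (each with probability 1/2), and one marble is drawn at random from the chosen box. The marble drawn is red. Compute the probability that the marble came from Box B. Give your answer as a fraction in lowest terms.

9/19

P(red | Box A) = 4/9; P(red | Box B) = 2/5.
P(red) = 1/2·4/9 + 1/2·2/5 = 19/45.
By Bayes' rule, P(Box B | red) = 1/5 / 19/45 = 9/19 ≈ 0.4737.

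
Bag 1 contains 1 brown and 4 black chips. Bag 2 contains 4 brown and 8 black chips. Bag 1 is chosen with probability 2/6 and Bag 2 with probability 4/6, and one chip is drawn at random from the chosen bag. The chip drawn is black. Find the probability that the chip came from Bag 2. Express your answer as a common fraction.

5/8

P(black | Bag 1) = 4/5; P(black | Bag 2) = 2/3.
P(black) = 1/3·4/5 + 2/3·2/3 = 32/45.
By Bayes' rule, P(Bag 2 | black) = 4/9 / 32/45 = 5/8 ≈ 0.6250.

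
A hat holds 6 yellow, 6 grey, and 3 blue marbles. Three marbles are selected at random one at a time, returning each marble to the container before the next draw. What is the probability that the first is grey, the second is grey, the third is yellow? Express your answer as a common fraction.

Multiply the conditional probability of each draw in order, with replacement (the composition resets each draw).
P = (6/15) · (6/15) · (6/15) = 8/125 ≈ 0.0640.

8/125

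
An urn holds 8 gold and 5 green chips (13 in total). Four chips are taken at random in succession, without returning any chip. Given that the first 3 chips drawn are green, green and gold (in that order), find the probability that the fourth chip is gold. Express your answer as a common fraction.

After removing 1 gold, 2 green, the urn has 7 gold out of 10 remaining.
P(fourth is gold | given) = 7/10 ≈ 0.7000.

7/10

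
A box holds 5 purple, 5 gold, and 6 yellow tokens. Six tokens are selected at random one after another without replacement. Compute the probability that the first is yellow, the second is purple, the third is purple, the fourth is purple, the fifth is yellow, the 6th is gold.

25/16016

Multiply the conditional probability of each draw in order, without replacement, so each draw removes one from its color and from the total.
P = (6/16) · (5/15) · (4/14) · (3/13) · (5/12) · (5/11) = 25/16016 ≈ 0.0016.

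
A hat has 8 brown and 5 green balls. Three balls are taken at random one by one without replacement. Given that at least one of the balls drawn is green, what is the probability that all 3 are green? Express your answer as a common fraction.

1/23

P(all 3 green) = C(5,3)/C(13,3) = 5/143; P(at least one green) = 1 − C(8,3)/C(13,3) = 115/143.
Since 'all 3 green' ⊆ 'at least one green', P(all 3 | at least one) = 5/143 / 115/143 = 1/23 ≈ 0.0435.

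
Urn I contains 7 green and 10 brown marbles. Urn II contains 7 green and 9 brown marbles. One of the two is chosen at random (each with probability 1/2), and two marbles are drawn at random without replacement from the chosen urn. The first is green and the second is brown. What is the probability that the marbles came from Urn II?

51/101

P(E | Urn I) = 35/136; P(E | Urn II) = 21/80.
P(E) = 1/2·35/136 + 1/2·21/80 = 707/2720.
By Bayes' rule, P(Urn II | E) = 21/160 / 707/2720 = 51/101 ≈ 0.5050.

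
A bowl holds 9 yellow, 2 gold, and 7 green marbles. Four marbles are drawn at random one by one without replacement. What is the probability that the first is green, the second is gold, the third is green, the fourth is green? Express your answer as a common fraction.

Multiply the conditional probability of each draw in order, without replacement, so each draw removes one from its color and from the total.
P = (7/18) · (2/17) · (6/16) · (5/15) = 7/1224 ≈ 0.0057.

7/1224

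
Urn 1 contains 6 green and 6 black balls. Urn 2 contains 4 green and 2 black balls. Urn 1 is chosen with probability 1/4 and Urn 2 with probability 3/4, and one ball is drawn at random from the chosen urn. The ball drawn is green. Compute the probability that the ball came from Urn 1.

P(green | Urn 1) = 1/2; P(green | Urn 2) = 2/3.
P(green) = 1/4·1/2 + 3/4·2/3 = 5/8.
By Bayes' rule, P(Urn 1 | green) = 1/8 / 5/8 = 1/5 ≈ 0.2000.

1/5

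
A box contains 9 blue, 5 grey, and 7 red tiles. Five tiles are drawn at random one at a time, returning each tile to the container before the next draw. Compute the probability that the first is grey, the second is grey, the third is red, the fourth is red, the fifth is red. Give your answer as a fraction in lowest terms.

25/11907

Multiply the conditional probability of each draw in order, with replacement (the composition resets each draw).
P = (5/21) · (5/21) · (7/21) · (7/21) · (7/21) = 25/11907 ≈ 0.0021.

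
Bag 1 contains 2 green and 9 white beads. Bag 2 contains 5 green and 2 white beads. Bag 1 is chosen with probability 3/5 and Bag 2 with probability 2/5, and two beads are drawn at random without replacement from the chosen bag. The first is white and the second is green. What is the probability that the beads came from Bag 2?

550/1117

P(E | Bag 1) = 9/55; P(E | Bag 2) = 5/21.
P(E) = 3/5·9/55 + 2/5·5/21 = 1117/5775.
By Bayes' rule, P(Bag 2 | E) = 2/21 / 1117/5775 = 550/1117 ≈ 0.4924.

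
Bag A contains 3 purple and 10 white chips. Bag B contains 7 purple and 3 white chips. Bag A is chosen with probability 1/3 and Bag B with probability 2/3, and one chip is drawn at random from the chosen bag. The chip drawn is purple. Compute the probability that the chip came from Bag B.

91/106

P(purple | Bag A) = 3/13; P(purple | Bag B) = 7/10.
P(purple) = 1/3·3/13 + 2/3·7/10 = 106/195.
By Bayes' rule, P(Bag B | purple) = 7/15 / 106/195 = 91/106 ≈ 0.8585.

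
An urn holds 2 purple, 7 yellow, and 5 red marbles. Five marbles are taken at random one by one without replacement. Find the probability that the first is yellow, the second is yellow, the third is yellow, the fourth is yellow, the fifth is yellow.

Multiply the conditional probability of each draw in order, without replacement, so each draw removes one from its color and from the total.
P = (7/14) · (6/13) · (5/12) · (4/11) · (3/10) = 3/286 ≈ 0.0105.

3/286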